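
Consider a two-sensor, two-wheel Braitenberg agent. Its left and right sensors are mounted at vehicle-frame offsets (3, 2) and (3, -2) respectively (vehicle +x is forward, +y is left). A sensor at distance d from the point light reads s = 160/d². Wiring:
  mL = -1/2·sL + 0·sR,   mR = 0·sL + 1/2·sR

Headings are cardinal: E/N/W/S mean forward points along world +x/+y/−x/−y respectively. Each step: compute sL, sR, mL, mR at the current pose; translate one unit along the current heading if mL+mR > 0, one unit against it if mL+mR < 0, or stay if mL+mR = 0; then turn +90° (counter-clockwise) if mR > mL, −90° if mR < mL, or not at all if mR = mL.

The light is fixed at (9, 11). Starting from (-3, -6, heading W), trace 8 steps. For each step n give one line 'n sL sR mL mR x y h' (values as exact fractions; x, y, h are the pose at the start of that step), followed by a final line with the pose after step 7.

n=0: pose=(-3,-6,W); sL=80/293, sR=16/45; mL=-40/293, mR=8/45; mL+mR=544/13185 → advance +1; mR−mL=4144/13185 → turn +1·90°
n=1: pose=(-4,-6,S); sL=160/521, sR=32/125; mL=-80/521, mR=16/125; mL+mR=-1664/65125 → advance -1; mR−mL=18336/65125 → turn +1·90°
n=2: pose=(-4,-5,E); sL=20/37, sR=20/53; mL=-10/37, mR=10/53; mL+mR=-160/1961 → advance -1; mR−mL=900/1961 → turn +1·90°
n=3: pose=(-5,-5,N); sL=32/85, sR=160/313; mL=-16/85, mR=80/313; mL+mR=1792/26605 → advance +1; mR−mL=11808/26605 → turn +1·90°
n=4: pose=(-5,-4,W); sL=80/289, sR=80/229; mL=-40/289, mR=40/229; mL+mR=2400/66181 → advance +1; mR−mL=20720/66181 → turn +1·90°
n=5: pose=(-6,-4,S); sL=160/493, sR=160/613; mL=-80/493, mR=80/613; mL+mR=-9600/302209 → advance -1; mR−mL=88480/302209 → turn +1·90°
n=6: pose=(-6,-3,E); sL=5/9, sR=2/5; mL=-5/18, mR=1/5; mL+mR=-7/90 → advance -1; mR−mL=43/90 → turn +1·90°
n=7: pose=(-7,-3,N); sL=32/89, sR=160/317; mL=-16/89, mR=80/317; mL+mR=2048/28213 → advance +1; mR−mL=12192/28213 → turn +1·90°

0 80/293 16/45 -40/293 8/45 -3 -6 W
1 160/521 32/125 -80/521 16/125 -4 -6 S
2 20/37 20/53 -10/37 10/53 -4 -5 E
3 32/85 160/313 -16/85 80/313 -5 -5 N
4 80/289 80/229 -40/289 40/229 -5 -4 W
5 160/493 160/613 -80/493 80/613 -6 -4 S
6 5/9 2/5 -5/18 1/5 -6 -3 E
7 32/89 160/317 -16/89 80/317 -7 -3 N
final -7 -2 W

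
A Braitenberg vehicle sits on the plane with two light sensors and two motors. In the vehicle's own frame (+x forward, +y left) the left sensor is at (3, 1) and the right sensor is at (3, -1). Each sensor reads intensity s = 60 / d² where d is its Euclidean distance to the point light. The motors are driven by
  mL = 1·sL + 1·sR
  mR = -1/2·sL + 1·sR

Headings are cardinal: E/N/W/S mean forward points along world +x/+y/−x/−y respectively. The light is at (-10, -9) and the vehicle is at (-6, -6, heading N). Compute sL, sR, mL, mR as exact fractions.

4/3 60/61 424/183 58/183

left sensor world pos  = (-7, -3); dL² = 45
right sensor world pos = (-5, -3); dR² = 61
sL = 60/45 = 4/3
sR = 60/61 = 60/61
mL = 1·sL + 1·sR = 424/183
mR = -1/2·sL + 1·sR = 58/183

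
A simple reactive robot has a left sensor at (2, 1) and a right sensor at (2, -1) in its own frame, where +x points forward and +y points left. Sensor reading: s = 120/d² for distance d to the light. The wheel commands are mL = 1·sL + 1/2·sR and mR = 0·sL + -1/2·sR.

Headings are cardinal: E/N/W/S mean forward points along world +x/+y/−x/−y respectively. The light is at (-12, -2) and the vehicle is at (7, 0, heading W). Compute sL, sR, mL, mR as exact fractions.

12/29 60/149 2658/4321 -30/149

left sensor world pos  = (5, -1); dL² = 290
right sensor world pos = (5, 1); dR² = 298
sL = 120/290 = 12/29
sR = 120/298 = 60/149
mL = 1·sL + 1/2·sR = 2658/4321
mR = 0·sL + -1/2·sR = -30/149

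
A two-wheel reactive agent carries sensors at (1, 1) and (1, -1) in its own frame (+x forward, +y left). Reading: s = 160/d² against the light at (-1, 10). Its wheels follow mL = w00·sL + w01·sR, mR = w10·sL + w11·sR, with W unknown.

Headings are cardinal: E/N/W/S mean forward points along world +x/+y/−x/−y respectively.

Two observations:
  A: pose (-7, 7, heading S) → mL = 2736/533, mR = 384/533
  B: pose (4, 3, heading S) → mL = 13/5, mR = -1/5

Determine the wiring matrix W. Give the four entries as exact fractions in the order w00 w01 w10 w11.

obs A: pose=(-7,7,S) → sL=160/41, sR=32/13, mL=2736/533, mR=384/533
obs B: pose=(4,3,S) → sL=8/5, sR=2, mL=13/5, mR=-1/5
sensor matrix S = [[160/41, 32/13], [8/5, 2]]; det S = 10304/2665
solve [mL_A; mL_B] = S·[w00; w01] and [mR_A; mR_B] = S·[w10; w11]:
  w00 = 1, w01 = 1/2, w10 = 1/2, w11 = -1/2

1 1/2 1/2 -1/2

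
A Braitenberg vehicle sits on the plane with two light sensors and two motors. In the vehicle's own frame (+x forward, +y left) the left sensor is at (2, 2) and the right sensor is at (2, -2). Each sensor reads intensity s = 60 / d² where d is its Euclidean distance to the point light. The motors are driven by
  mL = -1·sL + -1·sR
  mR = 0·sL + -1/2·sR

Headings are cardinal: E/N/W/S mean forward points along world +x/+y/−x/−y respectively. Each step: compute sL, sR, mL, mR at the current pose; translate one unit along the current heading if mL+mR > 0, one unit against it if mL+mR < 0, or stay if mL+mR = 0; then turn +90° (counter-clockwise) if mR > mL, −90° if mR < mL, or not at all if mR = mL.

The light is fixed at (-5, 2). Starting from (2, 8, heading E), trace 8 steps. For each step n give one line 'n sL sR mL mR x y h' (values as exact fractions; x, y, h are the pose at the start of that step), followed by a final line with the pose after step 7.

0 12/29 60/97 -2904/2813 -30/97 2 8 E
1 3/4 15/32 -39/32 -15/64 1 8 N
2 12/5 12/13 -216/65 -6/13 1 7 W
3 2/3 30/17 -124/51 -15/17 2 7 S
4 12/29 60/97 -2904/2813 -30/97 2 8 E
5 3/4 15/32 -39/32 -15/64 1 8 N
6 12/5 12/13 -216/65 -6/13 1 7 W
7 2/3 30/17 -124/51 -15/17 2 7 S
final 2 8 E

n=0: pose=(2,8,E); sL=12/29, sR=60/97; mL=-2904/2813, mR=-30/97; mL+mR=-3774/2813 → advance -1; mR−mL=2034/2813 → turn +1·90°
n=1: pose=(1,8,N); sL=3/4, sR=15/32; mL=-39/32, mR=-15/64; mL+mR=-93/64 → advance -1; mR−mL=63/64 → turn +1·90°
n=2: pose=(1,7,W); sL=12/5, sR=12/13; mL=-216/65, mR=-6/13; mL+mR=-246/65 → advance -1; mR−mL=186/65 → turn +1·90°
n=3: pose=(2,7,S); sL=2/3, sR=30/17; mL=-124/51, mR=-15/17; mL+mR=-169/51 → advance -1; mR−mL=79/51 → turn +1·90°
n=4: pose=(2,8,E); sL=12/29, sR=60/97; mL=-2904/2813, mR=-30/97; mL+mR=-3774/2813 → advance -1; mR−mL=2034/2813 → turn +1·90°
n=5: pose=(1,8,N); sL=3/4, sR=15/32; mL=-39/32, mR=-15/64; mL+mR=-93/64 → advance -1; mR−mL=63/64 → turn +1·90°
n=6: pose=(1,7,W); sL=12/5, sR=12/13; mL=-216/65, mR=-6/13; mL+mR=-246/65 → advance -1; mR−mL=186/65 → turn +1·90°
n=7: pose=(2,7,S); sL=2/3, sR=30/17; mL=-124/51, mR=-15/17; mL+mR=-169/51 → advance -1; mR−mL=79/51 → turn +1·90°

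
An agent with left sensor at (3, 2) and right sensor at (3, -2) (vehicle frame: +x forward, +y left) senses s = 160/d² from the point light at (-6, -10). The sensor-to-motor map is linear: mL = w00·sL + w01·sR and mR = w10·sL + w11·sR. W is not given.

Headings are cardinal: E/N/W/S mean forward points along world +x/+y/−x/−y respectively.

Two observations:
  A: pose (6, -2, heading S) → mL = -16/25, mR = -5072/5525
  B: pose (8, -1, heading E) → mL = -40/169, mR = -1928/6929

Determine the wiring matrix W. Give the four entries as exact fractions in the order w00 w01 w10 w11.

0 -1/2 1/2 -1

obs A: pose=(6,-2,S) → sL=160/221, sR=32/25, mL=-16/25, mR=-5072/5525
obs B: pose=(8,-1,E) → sL=16/41, sR=80/169, mL=-40/169, mR=-1928/6929
sensor matrix S = [[160/221, 32/25], [16/41, 80/169]]; det S = -6002688/38282725
solve [mL_A; mL_B] = S·[w00; w01] and [mR_A; mR_B] = S·[w10; w11]:
  w00 = 0, w01 = -1/2, w10 = 1/2, w11 = -1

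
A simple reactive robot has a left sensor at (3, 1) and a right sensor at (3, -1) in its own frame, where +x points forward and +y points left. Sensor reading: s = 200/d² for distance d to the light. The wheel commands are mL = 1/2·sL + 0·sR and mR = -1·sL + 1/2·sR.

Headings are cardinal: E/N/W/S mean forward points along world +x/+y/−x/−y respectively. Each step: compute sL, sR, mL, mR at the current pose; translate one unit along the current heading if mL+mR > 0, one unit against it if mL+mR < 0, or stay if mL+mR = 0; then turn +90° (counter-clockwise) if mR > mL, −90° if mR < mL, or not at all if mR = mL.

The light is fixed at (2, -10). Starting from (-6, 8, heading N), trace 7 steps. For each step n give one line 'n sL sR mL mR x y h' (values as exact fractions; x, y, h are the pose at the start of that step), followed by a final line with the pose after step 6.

0 100/261 20/49 50/261 -2290/12789 -6 8 N
1 8/17 200/349 4/17 -1092/5933 -6 9 E
2 50/73 5/8 25/73 -435/1168 -5 9 S
3 200/461 200/541 100/461 -62100/249401 -5 10 W
4 100/289 100/277 50/289 -13250/80053 -4 10 N
5 200/493 200/409 100/493 -32500/201637 -4 11 E
6 10/17 5/9 5/17 -95/306 -3 11 S
final -3 12 W

n=0: pose=(-6,8,N); sL=100/261, sR=20/49; mL=50/261, mR=-2290/12789; mL+mR=160/12789 → advance +1; mR−mL=-1580/4263 → turn -1·90°
n=1: pose=(-6,9,E); sL=8/17, sR=200/349; mL=4/17, mR=-1092/5933; mL+mR=304/5933 → advance +1; mR−mL=-2488/5933 → turn -1·90°
n=2: pose=(-5,9,S); sL=50/73, sR=5/8; mL=25/73, mR=-435/1168; mL+mR=-35/1168 → advance -1; mR−mL=-835/1168 → turn -1·90°
n=3: pose=(-5,10,W); sL=200/461, sR=200/541; mL=100/461, mR=-62100/249401; mL+mR=-8000/249401 → advance -1; mR−mL=-116200/249401 → turn -1·90°
n=4: pose=(-4,10,N); sL=100/289, sR=100/277; mL=50/289, mR=-13250/80053; mL+mR=600/80053 → advance +1; mR−mL=-27100/80053 → turn -1·90°
n=5: pose=(-4,11,E); sL=200/493, sR=200/409; mL=100/493, mR=-32500/201637; mL+mR=8400/201637 → advance +1; mR−mL=-73400/201637 → turn -1·90°
n=6: pose=(-3,11,S); sL=10/17, sR=5/9; mL=5/17, mR=-95/306; mL+mR=-5/306 → advance -1; mR−mL=-185/306 → turn -1·90°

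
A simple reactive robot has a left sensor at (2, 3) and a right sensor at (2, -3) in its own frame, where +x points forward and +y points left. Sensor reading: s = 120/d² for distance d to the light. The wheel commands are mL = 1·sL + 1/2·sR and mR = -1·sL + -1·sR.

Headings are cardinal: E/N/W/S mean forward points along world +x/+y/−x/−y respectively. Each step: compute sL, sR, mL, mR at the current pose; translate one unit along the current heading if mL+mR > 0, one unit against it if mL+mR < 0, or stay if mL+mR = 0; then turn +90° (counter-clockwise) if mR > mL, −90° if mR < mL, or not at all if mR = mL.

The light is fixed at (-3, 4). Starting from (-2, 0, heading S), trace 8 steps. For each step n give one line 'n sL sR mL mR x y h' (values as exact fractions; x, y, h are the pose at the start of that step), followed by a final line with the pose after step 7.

n=0: pose=(-2,0,S); sL=30/13, sR=3; mL=99/26, mR=-69/13; mL+mR=-3/2 → advance -1; mR−mL=-237/26 → turn -1·90°
n=1: pose=(-2,1,W); sL=120/37, sR=120; mL=2340/37, mR=-4560/37; mL+mR=-60 → advance -1; mR−mL=-6900/37 → turn -1·90°
n=2: pose=(-1,1,N); sL=60, sR=60/13; mL=810/13, mR=-840/13; mL+mR=-30/13 → advance -1; mR−mL=-1650/13 → turn -1·90°
n=3: pose=(-1,0,E); sL=120/17, sR=24/13; mL=1764/221, mR=-1968/221; mL+mR=-12/13 → advance -1; mR−mL=-3732/221 → turn -1·90°
n=4: pose=(-2,0,S); sL=30/13, sR=3; mL=99/26, mR=-69/13; mL+mR=-3/2 → advance -1; mR−mL=-237/26 → turn -1·90°
n=5: pose=(-2,1,W); sL=120/37, sR=120; mL=2340/37, mR=-4560/37; mL+mR=-60 → advance -1; mR−mL=-6900/37 → turn -1·90°
n=6: pose=(-1,1,N); sL=60, sR=60/13; mL=810/13, mR=-840/13; mL+mR=-30/13 → advance -1; mR−mL=-1650/13 → turn -1·90°
n=7: pose=(-1,0,E); sL=120/17, sR=24/13; mL=1764/221, mR=-1968/221; mL+mR=-12/13 → advance -1; mR−mL=-3732/221 → turn -1·90°

0 30/13 3 99/26 -69/13 -2 0 S
1 120/37 120 2340/37 -4560/37 -2 1 W
2 60 60/13 810/13 -840/13 -1 1 N
3 120/17 24/13 1764/221 -1968/221 -1 0 E
4 30/13 3 99/26 -69/13 -2 0 S
5 120/37 120 2340/37 -4560/37 -2 1 W
6 60 60/13 810/13 -840/13 -1 1 N
7 120/17 24/13 1764/221 -1968/221 -1 0 E
final -2 0 S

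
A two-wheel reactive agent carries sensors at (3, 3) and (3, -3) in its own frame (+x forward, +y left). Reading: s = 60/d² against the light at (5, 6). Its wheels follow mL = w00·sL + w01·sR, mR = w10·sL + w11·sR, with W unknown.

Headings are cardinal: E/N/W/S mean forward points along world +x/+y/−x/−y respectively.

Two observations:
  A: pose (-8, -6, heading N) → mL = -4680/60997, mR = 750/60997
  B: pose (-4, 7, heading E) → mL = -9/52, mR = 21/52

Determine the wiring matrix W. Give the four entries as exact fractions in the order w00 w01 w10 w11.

1/2 -1/2 1 -1/2

obs A: pose=(-8,-6,N) → sL=60/337, sR=60/181, mL=-4680/60997, mR=750/60997
obs B: pose=(-4,7,E) → sL=15/13, sR=3/2, mL=-9/52, mR=21/52
sensor matrix S = [[60/337, 60/181], [15/13, 3/2]]; det S = -91530/792961
solve [mL_A; mL_B] = S·[w00; w01] and [mR_A; mR_B] = S·[w10; w11]:
  w00 = 1/2, w01 = -1/2, w10 = 1, w11 = -1/2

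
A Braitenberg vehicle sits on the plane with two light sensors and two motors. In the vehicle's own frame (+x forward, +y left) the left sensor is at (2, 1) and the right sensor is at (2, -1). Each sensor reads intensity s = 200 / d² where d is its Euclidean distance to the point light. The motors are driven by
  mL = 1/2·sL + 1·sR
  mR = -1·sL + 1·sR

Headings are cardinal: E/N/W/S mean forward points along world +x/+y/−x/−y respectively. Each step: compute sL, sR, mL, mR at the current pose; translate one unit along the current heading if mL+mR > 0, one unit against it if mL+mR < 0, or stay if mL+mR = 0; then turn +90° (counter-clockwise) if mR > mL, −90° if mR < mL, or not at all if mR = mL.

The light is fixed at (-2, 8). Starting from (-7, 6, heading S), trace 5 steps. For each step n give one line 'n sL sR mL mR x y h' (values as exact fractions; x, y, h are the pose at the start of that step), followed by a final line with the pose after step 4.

n=0: pose=(-7,6,S); sL=25/4, sR=50/13; mL=725/104, mR=-125/52; mL+mR=475/104 → advance +1; mR−mL=-75/8 → turn -1·90°
n=1: pose=(-7,5,W); sL=40/13, sR=200/53; mL=3660/689, mR=480/689; mL+mR=4140/689 → advance +1; mR−mL=-60/13 → turn -1·90°
n=2: pose=(-8,5,N); sL=4, sR=100/13; mL=126/13, mR=48/13; mL+mR=174/13 → advance +1; mR−mL=-6 → turn -1·90°
n=3: pose=(-8,6,E); sL=200/17, sR=8; mL=236/17, mR=-64/17; mL+mR=172/17 → advance +1; mR−mL=-300/17 → turn -1·90°
n=4: pose=(-7,6,S); sL=25/4, sR=50/13; mL=725/104, mR=-125/52; mL+mR=475/104 → advance +1; mR−mL=-75/8 → turn -1·90°

0 25/4 50/13 725/104 -125/52 -7 6 S
1 40/13 200/53 3660/689 480/689 -7 5 W
2 4 100/13 126/13 48/13 -8 5 N
3 200/17 8 236/17 -64/17 -8 6 E
4 25/4 50/13 725/104 -125/52 -7 6 S
final -7 5 W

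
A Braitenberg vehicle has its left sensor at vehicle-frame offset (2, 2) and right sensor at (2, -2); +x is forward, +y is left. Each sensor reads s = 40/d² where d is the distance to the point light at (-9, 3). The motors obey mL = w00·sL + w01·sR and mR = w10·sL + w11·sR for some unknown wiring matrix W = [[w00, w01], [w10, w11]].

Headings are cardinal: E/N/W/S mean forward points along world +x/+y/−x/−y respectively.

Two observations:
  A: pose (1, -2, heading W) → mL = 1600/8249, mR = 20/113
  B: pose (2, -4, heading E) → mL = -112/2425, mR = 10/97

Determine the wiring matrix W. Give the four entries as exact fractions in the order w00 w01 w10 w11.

-1 1 1/2 0

obs A: pose=(1,-2,W) → sL=40/113, sR=40/73, mL=1600/8249, mR=20/113
obs B: pose=(2,-4,E) → sL=20/97, sR=4/25, mL=-112/2425, mR=10/97
sensor matrix S = [[40/113, 40/73], [20/97, 4/25]]; det S = -225408/4000765
solve [mL_A; mL_B] = S·[w00; w01] and [mR_A; mR_B] = S·[w10; w11]:
  w00 = -1, w01 = 1, w10 = 1/2, w11 = 0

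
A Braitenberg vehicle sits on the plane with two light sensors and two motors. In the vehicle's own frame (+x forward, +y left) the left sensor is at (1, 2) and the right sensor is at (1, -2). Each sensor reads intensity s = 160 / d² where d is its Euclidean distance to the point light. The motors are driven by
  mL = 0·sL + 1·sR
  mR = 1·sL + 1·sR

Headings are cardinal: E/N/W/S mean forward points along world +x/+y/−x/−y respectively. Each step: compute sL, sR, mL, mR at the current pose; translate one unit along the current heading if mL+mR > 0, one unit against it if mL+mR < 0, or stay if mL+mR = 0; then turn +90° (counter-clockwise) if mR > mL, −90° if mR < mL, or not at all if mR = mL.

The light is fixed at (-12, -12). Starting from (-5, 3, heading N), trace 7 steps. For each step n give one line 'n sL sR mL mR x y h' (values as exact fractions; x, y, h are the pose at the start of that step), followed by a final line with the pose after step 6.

n=0: pose=(-5,3,N); sL=160/281, sR=160/337; mL=160/337, mR=98880/94697; mL+mR=143840/94697 → advance +1; mR−mL=160/281 → turn +1·90°
n=1: pose=(-5,4,W); sL=20/29, sR=4/9; mL=4/9, mR=296/261; mL+mR=412/261 → advance +1; mR−mL=20/29 → turn +1·90°
n=2: pose=(-6,4,S); sL=160/289, sR=160/241; mL=160/241, mR=84800/69649; mL+mR=131040/69649 → advance +1; mR−mL=160/289 → turn +1·90°
n=3: pose=(-6,3,E); sL=80/169, sR=80/109; mL=80/109, mR=22240/18421; mL+mR=35760/18421 → advance +1; mR−mL=80/169 → turn +1·90°
n=4: pose=(-5,3,N); sL=160/281, sR=160/337; mL=160/337, mR=98880/94697; mL+mR=143840/94697 → advance +1; mR−mL=160/281 → turn +1·90°
n=5: pose=(-5,4,W); sL=20/29, sR=4/9; mL=4/9, mR=296/261; mL+mR=412/261 → advance +1; mR−mL=20/29 → turn +1·90°
n=6: pose=(-6,4,S); sL=160/289, sR=160/241; mL=160/241, mR=84800/69649; mL+mR=131040/69649 → advance +1; mR−mL=160/289 → turn +1·90°

0 160/281 160/337 160/337 98880/94697 -5 3 N
1 20/29 4/9 4/9 296/261 -5 4 W
2 160/289 160/241 160/241 84800/69649 -6 4 S
3 80/169 80/109 80/109 22240/18421 -6 3 E
4 160/281 160/337 160/337 98880/94697 -5 3 N
5 20/29 4/9 4/9 296/261 -5 4 W
6 160/289 160/241 160/241 84800/69649 -6 4 S
final -6 3 E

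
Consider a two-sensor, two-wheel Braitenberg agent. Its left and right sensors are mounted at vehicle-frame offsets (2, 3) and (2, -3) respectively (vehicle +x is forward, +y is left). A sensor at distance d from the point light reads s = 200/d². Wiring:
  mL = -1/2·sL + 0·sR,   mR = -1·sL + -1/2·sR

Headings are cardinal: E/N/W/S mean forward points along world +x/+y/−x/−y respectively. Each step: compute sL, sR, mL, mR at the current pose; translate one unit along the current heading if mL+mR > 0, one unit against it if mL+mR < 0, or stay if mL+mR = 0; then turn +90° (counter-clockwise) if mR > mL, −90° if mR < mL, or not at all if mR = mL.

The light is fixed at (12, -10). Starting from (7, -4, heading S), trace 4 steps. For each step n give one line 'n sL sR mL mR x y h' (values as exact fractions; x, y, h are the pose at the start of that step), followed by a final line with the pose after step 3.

0 10 5/2 -5 -45/4 7 -4 S
1 40/13 200/149 -20/13 -7260/1937 7 -3 W
2 20/13 100/41 -10/13 -1470/533 8 -3 N
3 40/17 200/13 -20/17 -2220/221 8 -4 E
final 7 -4 S

n=0: pose=(7,-4,S); sL=10, sR=5/2; mL=-5, mR=-45/4; mL+mR=-65/4 → advance -1; mR−mL=-25/4 → turn -1·90°
n=1: pose=(7,-3,W); sL=40/13, sR=200/149; mL=-20/13, mR=-7260/1937; mL+mR=-10240/1937 → advance -1; mR−mL=-4280/1937 → turn -1·90°
n=2: pose=(8,-3,N); sL=20/13, sR=100/41; mL=-10/13, mR=-1470/533; mL+mR=-1880/533 → advance -1; mR−mL=-1060/533 → turn -1·90°
n=3: pose=(8,-4,E); sL=40/17, sR=200/13; mL=-20/17, mR=-2220/221; mL+mR=-2480/221 → advance -1; mR−mL=-1960/221 → turn -1·90°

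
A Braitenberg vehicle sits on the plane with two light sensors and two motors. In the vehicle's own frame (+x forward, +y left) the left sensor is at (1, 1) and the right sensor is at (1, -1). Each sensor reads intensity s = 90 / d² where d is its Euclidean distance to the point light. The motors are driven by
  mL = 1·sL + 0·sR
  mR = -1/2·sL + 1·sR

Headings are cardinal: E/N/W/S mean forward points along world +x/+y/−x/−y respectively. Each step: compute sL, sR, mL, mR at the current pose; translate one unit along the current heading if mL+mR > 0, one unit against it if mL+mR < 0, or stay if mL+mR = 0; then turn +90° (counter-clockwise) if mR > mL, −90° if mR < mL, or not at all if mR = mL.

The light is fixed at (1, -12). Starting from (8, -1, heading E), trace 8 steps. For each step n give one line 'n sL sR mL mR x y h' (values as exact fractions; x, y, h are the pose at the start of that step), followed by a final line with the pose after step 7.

0 45/104 45/82 45/104 2835/8528 8 -1 E
1 90/181 90/149 90/181 9585/26969 9 -1 S
2 9/13 9/17 9/13 81/442 9 -2 W
3 90/157 18/37 90/157 1161/5809 8 -2 N
4 45/104 45/82 45/104 2835/8528 8 -1 E
5 90/181 90/149 90/181 9585/26969 9 -1 S
6 9/13 9/17 9/13 81/442 9 -2 W
7 90/157 18/37 90/157 1161/5809 8 -2 N
final 8 -1 E

n=0: pose=(8,-1,E); sL=45/104, sR=45/82; mL=45/104, mR=2835/8528; mL+mR=6525/8528 → advance +1; mR−mL=-855/8528 → turn -1·90°
n=1: pose=(9,-1,S); sL=90/181, sR=90/149; mL=90/181, mR=9585/26969; mL+mR=22995/26969 → advance +1; mR−mL=-3825/26969 → turn -1·90°
n=2: pose=(9,-2,W); sL=9/13, sR=9/17; mL=9/13, mR=81/442; mL+mR=387/442 → advance +1; mR−mL=-225/442 → turn -1·90°
n=3: pose=(8,-2,N); sL=90/157, sR=18/37; mL=90/157, mR=1161/5809; mL+mR=4491/5809 → advance +1; mR−mL=-2169/5809 → turn -1·90°
n=4: pose=(8,-1,E); sL=45/104, sR=45/82; mL=45/104, mR=2835/8528; mL+mR=6525/8528 → advance +1; mR−mL=-855/8528 → turn -1·90°
n=5: pose=(9,-1,S); sL=90/181, sR=90/149; mL=90/181, mR=9585/26969; mL+mR=22995/26969 → advance +1; mR−mL=-3825/26969 → turn -1·90°
n=6: pose=(9,-2,W); sL=9/13, sR=9/17; mL=9/13, mR=81/442; mL+mR=387/442 → advance +1; mR−mL=-225/442 → turn -1·90°
n=7: pose=(8,-2,N); sL=90/157, sR=18/37; mL=90/157, mR=1161/5809; mL+mR=4491/5809 → advance +1; mR−mL=-2169/5809 → turn -1·90°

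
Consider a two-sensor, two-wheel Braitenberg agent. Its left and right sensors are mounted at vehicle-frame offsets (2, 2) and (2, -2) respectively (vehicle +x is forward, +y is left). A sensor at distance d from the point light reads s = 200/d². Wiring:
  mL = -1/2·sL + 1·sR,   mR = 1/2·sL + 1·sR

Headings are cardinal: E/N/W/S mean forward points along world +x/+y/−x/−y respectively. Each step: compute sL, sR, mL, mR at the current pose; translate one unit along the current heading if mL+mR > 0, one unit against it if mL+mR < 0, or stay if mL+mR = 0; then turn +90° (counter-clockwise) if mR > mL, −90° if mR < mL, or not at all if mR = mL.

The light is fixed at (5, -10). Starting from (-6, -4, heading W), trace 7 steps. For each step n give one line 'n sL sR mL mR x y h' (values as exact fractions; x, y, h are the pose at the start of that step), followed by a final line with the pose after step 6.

0 40/37 200/233 2740/8621 12060/8621 -6 -4 W
1 50/29 50/53 125/1537 2775/1537 -7 -4 S
2 200/149 200/109 18900/16241 40700/16241 -7 -5 E
3 100/109 20/13 1530/1417 2830/1417 -6 -5 N
4 40/37 200/233 2740/8621 12060/8621 -6 -4 W
5 50/29 50/53 125/1537 2775/1537 -7 -4 S
6 200/149 200/109 18900/16241 40700/16241 -7 -5 E
final -6 -5 N

n=0: pose=(-6,-4,W); sL=40/37, sR=200/233; mL=2740/8621, mR=12060/8621; mL+mR=400/233 → advance +1; mR−mL=40/37 → turn +1·90°
n=1: pose=(-7,-4,S); sL=50/29, sR=50/53; mL=125/1537, mR=2775/1537; mL+mR=100/53 → advance +1; mR−mL=50/29 → turn +1·90°
n=2: pose=(-7,-5,E); sL=200/149, sR=200/109; mL=18900/16241, mR=40700/16241; mL+mR=400/109 → advance +1; mR−mL=200/149 → turn +1·90°
n=3: pose=(-6,-5,N); sL=100/109, sR=20/13; mL=1530/1417, mR=2830/1417; mL+mR=40/13 → advance +1; mR−mL=100/109 → turn +1·90°
n=4: pose=(-6,-4,W); sL=40/37, sR=200/233; mL=2740/8621, mR=12060/8621; mL+mR=400/233 → advance +1; mR−mL=40/37 → turn +1·90°
n=5: pose=(-7,-4,S); sL=50/29, sR=50/53; mL=125/1537, mR=2775/1537; mL+mR=100/53 → advance +1; mR−mL=50/29 → turn +1·90°
n=6: pose=(-7,-5,E); sL=200/149, sR=200/109; mL=18900/16241, mR=40700/16241; mL+mR=400/109 → advance +1; mR−mL=200/149 → turn +1·90°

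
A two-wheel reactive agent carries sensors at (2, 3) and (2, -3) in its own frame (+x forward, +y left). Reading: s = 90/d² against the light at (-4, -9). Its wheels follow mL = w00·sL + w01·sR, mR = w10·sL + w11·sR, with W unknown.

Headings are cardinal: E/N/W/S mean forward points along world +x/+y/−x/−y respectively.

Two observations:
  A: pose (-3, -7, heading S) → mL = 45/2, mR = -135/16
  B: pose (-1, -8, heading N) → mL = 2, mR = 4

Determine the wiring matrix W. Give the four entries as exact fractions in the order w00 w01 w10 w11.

obs A: pose=(-3,-7,S) → sL=45/8, sR=45/2, mL=45/2, mR=-135/16
obs B: pose=(-1,-8,N) → sL=10, sR=2, mL=2, mR=4
sensor matrix S = [[45/8, 45/2], [10, 2]]; det S = -855/4
solve [mL_A; mL_B] = S·[w00; w01] and [mR_A; mR_B] = S·[w10; w11]:
  w00 = 0, w01 = 1, w10 = 1/2, w11 = -1/2

0 1 1/2 -1/2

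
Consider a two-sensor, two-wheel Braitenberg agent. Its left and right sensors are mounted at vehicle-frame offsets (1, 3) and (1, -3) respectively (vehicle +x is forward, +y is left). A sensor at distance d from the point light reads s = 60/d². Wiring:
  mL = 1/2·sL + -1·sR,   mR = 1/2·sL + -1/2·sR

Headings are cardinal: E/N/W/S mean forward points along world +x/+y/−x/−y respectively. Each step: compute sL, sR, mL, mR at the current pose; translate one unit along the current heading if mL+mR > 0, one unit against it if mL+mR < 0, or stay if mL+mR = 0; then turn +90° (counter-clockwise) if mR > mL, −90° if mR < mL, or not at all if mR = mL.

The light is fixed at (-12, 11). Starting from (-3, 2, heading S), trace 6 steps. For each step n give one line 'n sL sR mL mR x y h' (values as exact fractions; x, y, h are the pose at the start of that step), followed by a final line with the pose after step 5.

0 15/61 15/34 -330/1037 -405/4148 -3 2 S
1 12/25 60/221 -174/5525 576/5525 -3 3 E
2 30/49 30/109 165/5341 900/5341 -2 3 N
3 60/181 60/97 -7950/17557 -2520/17557 -2 4 W
4 3/13 15/32 -147/416 -99/832 -1 4 S
5 20/51 4/15 -6/85 16/255 -1 5 E
final -2 5 N

n=0: pose=(-3,2,S); sL=15/61, sR=15/34; mL=-330/1037, mR=-405/4148; mL+mR=-1725/4148 → advance -1; mR−mL=15/68 → turn +1·90°
n=1: pose=(-3,3,E); sL=12/25, sR=60/221; mL=-174/5525, mR=576/5525; mL+mR=402/5525 → advance +1; mR−mL=30/221 → turn +1·90°
n=2: pose=(-2,3,N); sL=30/49, sR=30/109; mL=165/5341, mR=900/5341; mL+mR=1065/5341 → advance +1; mR−mL=15/109 → turn +1·90°
n=3: pose=(-2,4,W); sL=60/181, sR=60/97; mL=-7950/17557, mR=-2520/17557; mL+mR=-10470/17557 → advance -1; mR−mL=30/97 → turn +1·90°
n=4: pose=(-1,4,S); sL=3/13, sR=15/32; mL=-147/416, mR=-99/832; mL+mR=-393/832 → advance -1; mR−mL=15/64 → turn +1·90°
n=5: pose=(-1,5,E); sL=20/51, sR=4/15; mL=-6/85, mR=16/255; mL+mR=-2/255 → advance -1; mR−mL=2/15 → turn +1·90°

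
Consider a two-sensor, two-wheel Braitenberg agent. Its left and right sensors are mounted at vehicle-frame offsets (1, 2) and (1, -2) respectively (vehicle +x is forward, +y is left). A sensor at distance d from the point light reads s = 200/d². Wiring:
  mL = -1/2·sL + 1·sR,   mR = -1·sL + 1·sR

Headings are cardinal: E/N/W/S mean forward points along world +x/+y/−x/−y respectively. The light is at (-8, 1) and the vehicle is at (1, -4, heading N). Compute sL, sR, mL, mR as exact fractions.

40/13 200/137 -140/1781 -2880/1781

left sensor world pos  = (-1, -3); dL² = 65
right sensor world pos = (3, -3); dR² = 137
sL = 200/65 = 40/13
sR = 200/137 = 200/137
mL = -1/2·sL + 1·sR = -140/1781
mR = -1·sL + 1·sR = -2880/1781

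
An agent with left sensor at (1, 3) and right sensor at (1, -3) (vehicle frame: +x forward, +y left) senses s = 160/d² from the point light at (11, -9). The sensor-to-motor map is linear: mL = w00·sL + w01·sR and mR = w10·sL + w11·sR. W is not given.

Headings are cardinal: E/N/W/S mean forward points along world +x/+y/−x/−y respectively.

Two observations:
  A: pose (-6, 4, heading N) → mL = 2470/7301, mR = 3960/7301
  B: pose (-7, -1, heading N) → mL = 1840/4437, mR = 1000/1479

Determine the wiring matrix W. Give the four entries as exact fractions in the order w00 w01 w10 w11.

1/2 1/2 1/2 1

obs A: pose=(-6,4,N) → sL=40/149, sR=20/49, mL=2470/7301, mR=3960/7301
obs B: pose=(-7,-1,N) → sL=80/261, sR=80/153, mL=1840/4437, mR=1000/1479
sensor matrix S = [[40/149, 20/49], [80/261, 80/153]]; det S = 164800/10798179
solve [mL_A; mL_B] = S·[w00; w01] and [mR_A; mR_B] = S·[w10; w11]:
  w00 = 1/2, w01 = 1/2, w10 = 1/2, w11 = 1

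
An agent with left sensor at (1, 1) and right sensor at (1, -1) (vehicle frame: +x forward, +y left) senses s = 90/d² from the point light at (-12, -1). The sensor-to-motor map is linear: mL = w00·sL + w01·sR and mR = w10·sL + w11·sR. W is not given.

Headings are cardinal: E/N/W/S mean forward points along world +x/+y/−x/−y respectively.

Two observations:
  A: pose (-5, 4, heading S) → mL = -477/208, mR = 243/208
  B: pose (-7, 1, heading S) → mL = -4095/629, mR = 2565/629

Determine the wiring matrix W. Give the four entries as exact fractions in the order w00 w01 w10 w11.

-1/2 -1 -1/2 1

obs A: pose=(-5,4,S) → sL=9/8, sR=45/26, mL=-477/208, mR=243/208
obs B: pose=(-7,1,S) → sL=90/37, sR=90/17, mL=-4095/629, mR=2565/629
sensor matrix S = [[9/8, 45/26], [90/37, 90/17]]; det S = 57105/32708
solve [mL_A; mL_B] = S·[w00; w01] and [mR_A; mR_B] = S·[w10; w11]:
  w00 = -1/2, w01 = -1, w10 = -1/2, w11 = 1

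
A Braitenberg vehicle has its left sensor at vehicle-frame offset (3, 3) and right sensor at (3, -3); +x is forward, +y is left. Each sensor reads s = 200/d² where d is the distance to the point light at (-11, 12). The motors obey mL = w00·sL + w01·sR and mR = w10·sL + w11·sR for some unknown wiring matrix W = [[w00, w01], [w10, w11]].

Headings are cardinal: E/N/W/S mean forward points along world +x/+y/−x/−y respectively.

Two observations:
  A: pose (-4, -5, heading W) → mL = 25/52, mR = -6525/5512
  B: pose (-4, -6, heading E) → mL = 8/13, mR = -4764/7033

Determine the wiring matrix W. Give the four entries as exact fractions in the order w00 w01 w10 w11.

obs A: pose=(-4,-5,W) → sL=25/52, sR=50/53, mL=25/52, mR=-6525/5512
obs B: pose=(-4,-6,E) → sL=8/13, sR=200/541, mL=8/13, mR=-4764/7033
sensor matrix S = [[25/52, 50/53], [8/13, 200/541]]; det S = -11550/28673
solve [mL_A; mL_B] = S·[w00; w01] and [mR_A; mR_B] = S·[w10; w11]:
  w00 = 1, w01 = 0, w10 = -1/2, w11 = -1

1 0 -1/2 -1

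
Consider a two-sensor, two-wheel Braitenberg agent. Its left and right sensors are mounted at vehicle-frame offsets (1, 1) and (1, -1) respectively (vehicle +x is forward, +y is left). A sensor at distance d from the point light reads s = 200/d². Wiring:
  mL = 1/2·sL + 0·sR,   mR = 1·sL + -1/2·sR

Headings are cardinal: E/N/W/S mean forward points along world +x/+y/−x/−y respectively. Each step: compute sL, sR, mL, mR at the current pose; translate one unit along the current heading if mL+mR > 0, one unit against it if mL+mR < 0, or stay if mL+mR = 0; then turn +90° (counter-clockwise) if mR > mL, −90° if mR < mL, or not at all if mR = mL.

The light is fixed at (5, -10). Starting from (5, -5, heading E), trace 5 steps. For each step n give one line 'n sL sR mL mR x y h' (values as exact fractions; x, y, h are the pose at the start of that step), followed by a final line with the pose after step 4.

0 200/37 200/17 100/37 -300/629 5 -5 E
1 10 25/2 5 15/4 6 -5 S
2 200/9 8 100/9 164/9 6 -6 W
3 20 20 10 10 5 -6 S
4 40 40 20 20 5 -7 S
final 5 -8 S

n=0: pose=(5,-5,E); sL=200/37, sR=200/17; mL=100/37, mR=-300/629; mL+mR=1400/629 → advance +1; mR−mL=-2000/629 → turn -1·90°
n=1: pose=(6,-5,S); sL=10, sR=25/2; mL=5, mR=15/4; mL+mR=35/4 → advance +1; mR−mL=-5/4 → turn -1·90°
n=2: pose=(6,-6,W); sL=200/9, sR=8; mL=100/9, mR=164/9; mL+mR=88/3 → advance +1; mR−mL=64/9 → turn +1·90°
n=3: pose=(5,-6,S); sL=20, sR=20; mL=10, mR=10; mL+mR=20 → advance +1; mR−mL=0 → turn +0·90°
n=4: pose=(5,-7,S); sL=40, sR=40; mL=20, mR=20; mL+mR=40 → advance +1; mR−mL=0 → turn +0·90°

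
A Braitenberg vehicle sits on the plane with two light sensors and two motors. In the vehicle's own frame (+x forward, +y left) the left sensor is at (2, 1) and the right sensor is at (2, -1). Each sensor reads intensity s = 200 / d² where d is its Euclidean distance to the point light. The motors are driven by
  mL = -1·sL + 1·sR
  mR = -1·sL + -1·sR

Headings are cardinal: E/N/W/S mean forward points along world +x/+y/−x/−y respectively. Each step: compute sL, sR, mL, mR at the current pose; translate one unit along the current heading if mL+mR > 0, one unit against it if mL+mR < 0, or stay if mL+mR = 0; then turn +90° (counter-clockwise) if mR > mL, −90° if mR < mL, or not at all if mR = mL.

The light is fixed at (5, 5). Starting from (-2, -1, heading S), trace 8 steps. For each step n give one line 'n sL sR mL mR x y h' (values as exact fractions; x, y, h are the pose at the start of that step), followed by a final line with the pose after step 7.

n=0: pose=(-2,-1,S); sL=2, sR=25/16; mL=-7/16, mR=-57/16; mL+mR=-4 → advance -1; mR−mL=-25/8 → turn -1·90°
n=1: pose=(-2,0,W); sL=200/117, sR=200/97; mL=4000/11349, mR=-42800/11349; mL+mR=-400/117 → advance -1; mR−mL=-400/97 → turn -1·90°
n=2: pose=(-1,0,N); sL=100/29, sR=100/17; mL=1200/493, mR=-4600/493; mL+mR=-200/29 → advance -1; mR−mL=-200/17 → turn -1·90°
n=3: pose=(-1,-1,E); sL=200/41, sR=40/13; mL=-960/533, mR=-4240/533; mL+mR=-400/41 → advance -1; mR−mL=-80/13 → turn -1·90°
n=4: pose=(-2,-1,S); sL=2, sR=25/16; mL=-7/16, mR=-57/16; mL+mR=-4 → advance -1; mR−mL=-25/8 → turn -1·90°
n=5: pose=(-2,0,W); sL=200/117, sR=200/97; mL=4000/11349, mR=-42800/11349; mL+mR=-400/117 → advance -1; mR−mL=-400/97 → turn -1·90°
n=6: pose=(-1,0,N); sL=100/29, sR=100/17; mL=1200/493, mR=-4600/493; mL+mR=-200/29 → advance -1; mR−mL=-200/17 → turn -1·90°
n=7: pose=(-1,-1,E); sL=200/41, sR=40/13; mL=-960/533, mR=-4240/533; mL+mR=-400/41 → advance -1; mR−mL=-80/13 → turn -1·90°

0 2 25/16 -7/16 -57/16 -2 -1 S
1 200/117 200/97 4000/11349 -42800/11349 -2 0 W
2 100/29 100/17 1200/493 -4600/493 -1 0 N
3 200/41 40/13 -960/533 -4240/533 -1 -1 E
4 2 25/16 -7/16 -57/16 -2 -1 S
5 200/117 200/97 4000/11349 -42800/11349 -2 0 W
6 100/29 100/17 1200/493 -4600/493 -1 0 N
7 200/41 40/13 -960/533 -4240/533 -1 -1 E
final -2 -1 S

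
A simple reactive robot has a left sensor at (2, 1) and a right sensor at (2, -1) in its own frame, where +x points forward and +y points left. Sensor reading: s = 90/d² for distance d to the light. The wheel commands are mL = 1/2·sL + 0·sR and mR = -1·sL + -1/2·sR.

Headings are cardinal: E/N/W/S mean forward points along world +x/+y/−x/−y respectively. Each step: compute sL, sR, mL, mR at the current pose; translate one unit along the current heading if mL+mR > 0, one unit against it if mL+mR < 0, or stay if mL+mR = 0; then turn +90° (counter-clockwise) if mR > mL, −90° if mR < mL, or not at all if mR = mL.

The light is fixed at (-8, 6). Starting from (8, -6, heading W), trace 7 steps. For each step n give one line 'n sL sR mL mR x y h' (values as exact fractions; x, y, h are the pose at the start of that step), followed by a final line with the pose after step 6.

n=0: pose=(8,-6,W); sL=18/73, sR=90/317; mL=9/73, mR=-8991/23141; mL+mR=-6138/23141 → advance -1; mR−mL=-11844/23141 → turn -1·90°
n=1: pose=(9,-6,N); sL=45/178, sR=45/212; mL=45/356, mR=-13545/37736; mL+mR=-8775/37736 → advance -1; mR−mL=-18315/37736 → turn -1·90°
n=2: pose=(9,-7,E); sL=18/101, sR=90/557; mL=9/101, mR=-14571/56257; mL+mR=-9558/56257 → advance -1; mR−mL=-19584/56257 → turn -1·90°
n=3: pose=(8,-7,S); sL=45/257, sR=1/5; mL=45/514, mR=-707/2570; mL+mR=-241/1285 → advance -1; mR−mL=-466/1285 → turn -1·90°
n=4: pose=(8,-6,W); sL=18/73, sR=90/317; mL=9/73, mR=-8991/23141; mL+mR=-6138/23141 → advance -1; mR−mL=-11844/23141 → turn -1·90°
n=5: pose=(9,-6,N); sL=45/178, sR=45/212; mL=45/356, mR=-13545/37736; mL+mR=-8775/37736 → advance -1; mR−mL=-18315/37736 → turn -1·90°
n=6: pose=(9,-7,E); sL=18/101, sR=90/557; mL=9/101, mR=-14571/56257; mL+mR=-9558/56257 → advance -1; mR−mL=-19584/56257 → turn -1·90°

0 18/73 90/317 9/73 -8991/23141 8 -6 W
1 45/178 45/212 45/356 -13545/37736 9 -6 N
2 18/101 90/557 9/101 -14571/56257 9 -7 E
3 45/257 1/5 45/514 -707/2570 8 -7 S
4 18/73 90/317 9/73 -8991/23141 8 -6 W
5 45/178 45/212 45/356 -13545/37736 9 -6 N
6 18/101 90/557 9/101 -14571/56257 9 -7 E
final 8 -7 S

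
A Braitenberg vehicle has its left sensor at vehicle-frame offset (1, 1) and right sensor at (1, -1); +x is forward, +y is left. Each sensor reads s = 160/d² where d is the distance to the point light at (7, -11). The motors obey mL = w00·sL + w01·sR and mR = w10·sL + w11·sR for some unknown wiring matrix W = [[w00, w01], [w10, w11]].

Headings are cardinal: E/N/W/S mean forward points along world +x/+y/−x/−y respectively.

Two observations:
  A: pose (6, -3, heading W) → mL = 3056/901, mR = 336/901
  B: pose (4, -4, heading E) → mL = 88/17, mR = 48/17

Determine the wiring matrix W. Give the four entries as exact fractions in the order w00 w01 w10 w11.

obs A: pose=(6,-3,W) → sL=160/53, sR=32/17, mL=3056/901, mR=336/901
obs B: pose=(4,-4,E) → sL=40/17, sR=4, mL=88/17, mR=48/17
sensor matrix S = [[160/53, 32/17], [40/17, 4]]; det S = 117120/15317
solve [mL_A; mL_B] = S·[w00; w01] and [mR_A; mR_B] = S·[w10; w11]:
  w00 = 1/2, w01 = 1, w10 = -1/2, w11 = 1

1/2 1 -1/2 1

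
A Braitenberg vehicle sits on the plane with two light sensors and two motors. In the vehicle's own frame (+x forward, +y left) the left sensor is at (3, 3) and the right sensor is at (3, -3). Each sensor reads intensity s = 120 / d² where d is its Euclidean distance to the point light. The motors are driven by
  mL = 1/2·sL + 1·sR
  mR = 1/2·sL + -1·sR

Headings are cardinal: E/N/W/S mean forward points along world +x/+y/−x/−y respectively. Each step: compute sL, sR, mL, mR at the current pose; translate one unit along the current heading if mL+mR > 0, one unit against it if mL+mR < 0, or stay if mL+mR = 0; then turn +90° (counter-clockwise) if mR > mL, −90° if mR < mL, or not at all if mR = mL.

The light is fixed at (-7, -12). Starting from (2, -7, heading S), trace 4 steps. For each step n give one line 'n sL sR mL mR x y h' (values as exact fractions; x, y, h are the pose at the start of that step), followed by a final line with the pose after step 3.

0 30/37 3 126/37 -96/37 2 -7 S
1 120/37 24/17 1908/629 132/629 2 -8 W
2 60/37 12/17 954/629 66/629 1 -8 N
3 24/37 24/25 1188/925 -588/925 1 -7 E
final 2 -7 S

n=0: pose=(2,-7,S); sL=30/37, sR=3; mL=126/37, mR=-96/37; mL+mR=30/37 → advance +1; mR−mL=-6 → turn -1·90°
n=1: pose=(2,-8,W); sL=120/37, sR=24/17; mL=1908/629, mR=132/629; mL+mR=120/37 → advance +1; mR−mL=-48/17 → turn -1·90°
n=2: pose=(1,-8,N); sL=60/37, sR=12/17; mL=954/629, mR=66/629; mL+mR=60/37 → advance +1; mR−mL=-24/17 → turn -1·90°
n=3: pose=(1,-7,E); sL=24/37, sR=24/25; mL=1188/925, mR=-588/925; mL+mR=24/37 → advance +1; mR−mL=-48/25 → turn -1·90°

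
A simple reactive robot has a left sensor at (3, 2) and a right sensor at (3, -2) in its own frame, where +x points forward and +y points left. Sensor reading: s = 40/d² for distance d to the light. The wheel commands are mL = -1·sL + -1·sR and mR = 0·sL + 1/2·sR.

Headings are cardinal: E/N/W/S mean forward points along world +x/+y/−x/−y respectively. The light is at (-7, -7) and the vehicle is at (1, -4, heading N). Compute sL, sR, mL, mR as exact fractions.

5/9 5/17 -130/153 5/34

left sensor world pos  = (-1, -1); dL² = 72
right sensor world pos = (3, -1); dR² = 136
sL = 40/72 = 5/9
sR = 40/136 = 5/17
mL = -1·sL + -1·sR = -130/153
mR = 0·sL + 1/2·sR = 5/34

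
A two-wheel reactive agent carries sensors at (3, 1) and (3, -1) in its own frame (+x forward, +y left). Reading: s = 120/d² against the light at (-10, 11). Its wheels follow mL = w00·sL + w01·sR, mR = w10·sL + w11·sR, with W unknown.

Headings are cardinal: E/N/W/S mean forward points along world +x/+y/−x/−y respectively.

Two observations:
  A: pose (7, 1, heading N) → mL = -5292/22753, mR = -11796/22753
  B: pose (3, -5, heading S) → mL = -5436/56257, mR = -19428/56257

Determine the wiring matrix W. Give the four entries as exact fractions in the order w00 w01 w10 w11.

obs A: pose=(7,1,N) → sL=24/61, sR=120/373, mL=-5292/22753, mR=-11796/22753
obs B: pose=(3,-5,S) → sL=120/557, sR=24/101, mL=-5436/56257, mR=-19428/56257
sensor matrix S = [[24/61, 120/373], [120/557, 24/101]]; det S = 30951936/1280015521
solve [mL_A; mL_B] = S·[w00; w01] and [mR_A; mR_B] = S·[w10; w11]:
  w00 = -1, w01 = 1/2, w10 = -1/2, w11 = -1

-1 1/2 -1/2 -1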